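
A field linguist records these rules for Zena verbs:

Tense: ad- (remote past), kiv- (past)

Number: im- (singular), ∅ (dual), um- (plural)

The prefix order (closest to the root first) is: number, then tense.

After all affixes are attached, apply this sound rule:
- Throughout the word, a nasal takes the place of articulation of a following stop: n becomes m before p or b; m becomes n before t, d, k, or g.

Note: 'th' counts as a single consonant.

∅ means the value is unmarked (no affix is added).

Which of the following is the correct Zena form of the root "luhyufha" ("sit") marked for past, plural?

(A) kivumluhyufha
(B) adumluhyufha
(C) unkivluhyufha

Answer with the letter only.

Attach number plural um- → umluhyufha.
Attach tense past kiv- → kivumluhyufha.
Nasal assimilation: no change.
So the correct form is kivumluhyufha, option (A).
(C) unkivluhyufha is wrong: it has the affixes in the wrong order.
(B) adumluhyufha is wrong: it uses remote past instead of past for tense.

A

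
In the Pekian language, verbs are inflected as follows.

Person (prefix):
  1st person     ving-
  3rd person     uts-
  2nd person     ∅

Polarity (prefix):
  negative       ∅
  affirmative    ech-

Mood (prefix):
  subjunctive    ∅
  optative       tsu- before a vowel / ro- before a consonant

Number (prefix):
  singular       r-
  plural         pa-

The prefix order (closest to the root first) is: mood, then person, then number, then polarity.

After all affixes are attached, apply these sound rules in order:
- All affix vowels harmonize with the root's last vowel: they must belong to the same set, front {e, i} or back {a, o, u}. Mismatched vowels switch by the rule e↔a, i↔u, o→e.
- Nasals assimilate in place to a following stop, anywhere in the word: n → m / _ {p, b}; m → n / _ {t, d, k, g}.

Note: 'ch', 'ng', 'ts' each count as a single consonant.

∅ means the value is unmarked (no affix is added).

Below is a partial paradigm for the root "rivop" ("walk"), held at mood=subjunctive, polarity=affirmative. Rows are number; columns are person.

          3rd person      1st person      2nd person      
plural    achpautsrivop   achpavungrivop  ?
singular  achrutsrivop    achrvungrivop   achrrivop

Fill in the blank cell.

mood = subjunctive: zero marking, form stays rivop.
person = 2nd person: zero marking, form stays rivop.
Attach number plural pa- → parivop.
Attach polarity affirmative ech- → echparivop.
Apply vowel harmony: echparivop → achparivop.
Nasal assimilation: no change.

achparivop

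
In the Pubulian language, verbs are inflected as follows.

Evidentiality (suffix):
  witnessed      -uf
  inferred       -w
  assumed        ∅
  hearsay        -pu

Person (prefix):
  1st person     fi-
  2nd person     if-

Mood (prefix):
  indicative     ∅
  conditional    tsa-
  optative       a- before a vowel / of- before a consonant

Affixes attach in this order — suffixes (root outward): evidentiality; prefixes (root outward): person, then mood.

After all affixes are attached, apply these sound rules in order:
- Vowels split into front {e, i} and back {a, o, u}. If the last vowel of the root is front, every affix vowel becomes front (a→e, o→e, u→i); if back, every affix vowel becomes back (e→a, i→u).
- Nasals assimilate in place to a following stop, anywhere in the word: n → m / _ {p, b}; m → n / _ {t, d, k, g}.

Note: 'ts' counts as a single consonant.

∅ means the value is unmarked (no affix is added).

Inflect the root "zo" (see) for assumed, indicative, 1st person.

Attach person 1st person fi- → fizo.
mood = indicative: zero marking, form stays fizo.
evidentiality = assumed: zero marking, form stays fizo.
Apply vowel harmony: fizo → fuzo.
Nasal assimilation: no change.

fuzo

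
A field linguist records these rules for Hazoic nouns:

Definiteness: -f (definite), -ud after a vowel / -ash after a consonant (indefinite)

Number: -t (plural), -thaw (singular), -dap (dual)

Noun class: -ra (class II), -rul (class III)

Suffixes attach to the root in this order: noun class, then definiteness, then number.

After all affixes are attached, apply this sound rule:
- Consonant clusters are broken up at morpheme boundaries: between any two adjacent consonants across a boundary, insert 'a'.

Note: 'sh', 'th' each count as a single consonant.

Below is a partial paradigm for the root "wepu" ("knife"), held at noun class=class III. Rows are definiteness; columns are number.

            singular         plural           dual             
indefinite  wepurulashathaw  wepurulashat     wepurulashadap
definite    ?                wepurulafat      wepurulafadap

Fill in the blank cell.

Attach noun class class III -rul → wepurul.
Attach definiteness definite -f → wepurulf.
Attach number singular -thaw → wepurulfthaw.
Apply epenthesis: wepurulfthaw → wepurulafathaw.

wepurulafathaw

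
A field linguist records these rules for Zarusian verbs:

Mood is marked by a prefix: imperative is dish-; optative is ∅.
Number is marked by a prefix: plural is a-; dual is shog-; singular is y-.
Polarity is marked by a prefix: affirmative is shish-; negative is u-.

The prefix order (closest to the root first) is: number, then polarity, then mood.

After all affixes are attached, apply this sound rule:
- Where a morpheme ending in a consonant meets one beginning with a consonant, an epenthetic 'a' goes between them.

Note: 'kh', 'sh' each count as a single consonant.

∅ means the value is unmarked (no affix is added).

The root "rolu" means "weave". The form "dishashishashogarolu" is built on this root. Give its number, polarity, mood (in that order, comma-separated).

dual, affirmative, imperative

Segment: dish-shish-shog-rolu.
number: shog- → dual.
polarity: shish- → affirmative.
mood: dish- → imperative.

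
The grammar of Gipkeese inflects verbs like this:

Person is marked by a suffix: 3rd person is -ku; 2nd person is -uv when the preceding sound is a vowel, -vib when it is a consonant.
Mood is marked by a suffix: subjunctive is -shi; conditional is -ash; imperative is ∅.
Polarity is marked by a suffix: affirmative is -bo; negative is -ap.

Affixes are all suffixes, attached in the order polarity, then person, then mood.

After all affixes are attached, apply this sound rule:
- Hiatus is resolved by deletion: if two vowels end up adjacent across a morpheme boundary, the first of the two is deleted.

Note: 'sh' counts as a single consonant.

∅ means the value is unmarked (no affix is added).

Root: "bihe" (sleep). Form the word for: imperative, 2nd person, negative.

bihapvib

Attach polarity negative -ap → biheap.
Attach person 2nd person -vib (after consonant 'p') → biheapvib.
mood = imperative: zero marking, form stays biheapvib.
Apply vowel deletion: biheapvib → bihapvib.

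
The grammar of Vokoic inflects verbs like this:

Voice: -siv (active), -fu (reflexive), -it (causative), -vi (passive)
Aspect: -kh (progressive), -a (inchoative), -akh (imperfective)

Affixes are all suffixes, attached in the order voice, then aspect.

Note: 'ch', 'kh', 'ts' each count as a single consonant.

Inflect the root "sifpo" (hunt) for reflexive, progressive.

sifpofukh

Attach voice reflexive -fu → sifpofu.
Attach aspect progressive -kh → sifpofukh.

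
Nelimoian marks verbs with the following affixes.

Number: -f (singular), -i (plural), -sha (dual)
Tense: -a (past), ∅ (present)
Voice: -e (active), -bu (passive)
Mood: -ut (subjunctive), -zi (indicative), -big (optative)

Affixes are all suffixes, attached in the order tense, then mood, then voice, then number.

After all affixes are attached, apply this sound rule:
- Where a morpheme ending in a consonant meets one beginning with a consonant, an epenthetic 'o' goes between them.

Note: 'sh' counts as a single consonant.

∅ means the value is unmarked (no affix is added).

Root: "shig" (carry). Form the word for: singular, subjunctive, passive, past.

shigautobuf

Attach tense past -a → shiga.
Attach mood subjunctive -ut → shigaut.
Attach voice passive -bu → shigautbu.
Attach number singular -f → shigautbuf.
Apply epenthesis: shigautbuf → shigautobuf.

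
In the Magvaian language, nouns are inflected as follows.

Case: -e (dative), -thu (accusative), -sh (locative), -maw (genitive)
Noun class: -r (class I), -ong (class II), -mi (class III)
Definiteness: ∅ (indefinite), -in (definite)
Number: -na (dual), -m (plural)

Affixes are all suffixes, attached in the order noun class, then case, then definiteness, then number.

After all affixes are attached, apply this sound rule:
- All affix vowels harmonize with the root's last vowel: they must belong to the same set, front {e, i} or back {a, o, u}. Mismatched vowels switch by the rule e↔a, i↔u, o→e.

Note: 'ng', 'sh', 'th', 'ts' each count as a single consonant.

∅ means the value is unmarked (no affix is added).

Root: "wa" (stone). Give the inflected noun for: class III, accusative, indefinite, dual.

wamuthuna

Attach noun class class III -mi → wami.
Attach case accusative -thu → wamithu.
definiteness = indefinite: zero marking, form stays wamithu.
Attach number dual -na → wamithuna.
Apply vowel harmony: wamithuna → wamuthuna.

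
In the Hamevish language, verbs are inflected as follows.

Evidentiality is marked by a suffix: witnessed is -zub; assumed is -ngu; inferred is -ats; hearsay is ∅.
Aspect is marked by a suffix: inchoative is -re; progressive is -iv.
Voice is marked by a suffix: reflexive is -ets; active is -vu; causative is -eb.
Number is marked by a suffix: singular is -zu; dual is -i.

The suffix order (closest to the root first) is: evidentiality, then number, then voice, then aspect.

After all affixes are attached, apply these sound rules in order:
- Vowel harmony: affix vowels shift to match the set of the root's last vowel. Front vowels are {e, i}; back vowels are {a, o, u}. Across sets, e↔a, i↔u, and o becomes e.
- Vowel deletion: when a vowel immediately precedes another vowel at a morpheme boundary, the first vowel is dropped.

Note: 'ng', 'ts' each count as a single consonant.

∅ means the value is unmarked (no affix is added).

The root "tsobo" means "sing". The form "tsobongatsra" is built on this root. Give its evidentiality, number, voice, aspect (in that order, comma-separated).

Segment: tsobo-ngu-i-ets-re.
evidentiality: -ngu → assumed.
number: -i → dual.
voice: -ets → reflexive.
aspect: -re → inchoative.

assumed, dual, reflexive, inchoative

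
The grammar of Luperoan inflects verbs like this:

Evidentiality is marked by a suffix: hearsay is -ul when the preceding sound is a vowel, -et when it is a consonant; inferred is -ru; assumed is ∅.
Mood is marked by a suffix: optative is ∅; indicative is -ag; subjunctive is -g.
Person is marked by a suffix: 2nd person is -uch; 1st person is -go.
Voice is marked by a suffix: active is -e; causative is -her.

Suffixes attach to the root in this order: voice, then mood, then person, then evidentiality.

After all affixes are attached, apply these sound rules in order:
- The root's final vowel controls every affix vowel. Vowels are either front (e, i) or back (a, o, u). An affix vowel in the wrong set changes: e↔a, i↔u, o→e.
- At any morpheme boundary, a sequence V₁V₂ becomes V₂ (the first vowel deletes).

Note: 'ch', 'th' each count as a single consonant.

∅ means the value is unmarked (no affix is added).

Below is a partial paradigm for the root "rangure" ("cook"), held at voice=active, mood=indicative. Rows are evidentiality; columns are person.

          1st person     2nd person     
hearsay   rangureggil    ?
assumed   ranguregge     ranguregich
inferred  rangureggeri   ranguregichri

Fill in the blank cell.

ranguregichet

Attach voice active -e → ranguree.
Attach mood indicative -ag → rangureeag.
Attach person 2nd person -uch → rangureeaguch.
Attach evidentiality hearsay -et (after consonant 'ch') → rangureeaguchet.
Apply vowel harmony: rangureeaguchet → rangureeegichet.
Apply vowel deletion: rangureeegichet → ranguregichet.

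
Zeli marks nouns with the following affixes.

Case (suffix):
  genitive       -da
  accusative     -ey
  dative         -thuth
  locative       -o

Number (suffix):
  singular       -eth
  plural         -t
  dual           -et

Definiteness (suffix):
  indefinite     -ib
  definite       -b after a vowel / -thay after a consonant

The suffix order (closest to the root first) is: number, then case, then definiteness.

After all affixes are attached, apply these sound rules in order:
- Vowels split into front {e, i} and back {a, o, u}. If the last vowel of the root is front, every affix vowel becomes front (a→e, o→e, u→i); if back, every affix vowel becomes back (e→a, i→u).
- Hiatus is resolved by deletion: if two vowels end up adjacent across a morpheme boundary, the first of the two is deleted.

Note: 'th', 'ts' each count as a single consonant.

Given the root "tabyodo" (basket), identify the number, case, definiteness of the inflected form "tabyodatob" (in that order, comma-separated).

Segment: tabyodo-et-o-b.
number: -et → dual.
case: -o → locative.
definiteness: -b/thay → definite.

dual, locative, definite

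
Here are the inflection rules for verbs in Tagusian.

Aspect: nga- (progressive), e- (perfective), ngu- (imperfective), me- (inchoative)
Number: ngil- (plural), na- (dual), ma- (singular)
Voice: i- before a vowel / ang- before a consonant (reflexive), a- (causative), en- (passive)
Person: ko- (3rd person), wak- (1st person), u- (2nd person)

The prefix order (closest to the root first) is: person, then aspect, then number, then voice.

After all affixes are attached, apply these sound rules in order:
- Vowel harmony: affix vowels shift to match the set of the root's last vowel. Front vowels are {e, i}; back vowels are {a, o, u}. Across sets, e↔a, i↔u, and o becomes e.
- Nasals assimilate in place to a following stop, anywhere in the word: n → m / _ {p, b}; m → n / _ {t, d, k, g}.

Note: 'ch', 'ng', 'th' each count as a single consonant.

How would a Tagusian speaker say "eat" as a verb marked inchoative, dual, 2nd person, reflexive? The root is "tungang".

Attach person 2nd person u- → utungang.
Attach aspect inchoative me- → meutungang.
Attach number dual na- → nameutungang.
Attach voice reflexive ang- (before consonant 'n') → angnameutungang.
Apply vowel harmony: angnameutungang → angnamautungang.
Nasal assimilation: no change.

angnamautungang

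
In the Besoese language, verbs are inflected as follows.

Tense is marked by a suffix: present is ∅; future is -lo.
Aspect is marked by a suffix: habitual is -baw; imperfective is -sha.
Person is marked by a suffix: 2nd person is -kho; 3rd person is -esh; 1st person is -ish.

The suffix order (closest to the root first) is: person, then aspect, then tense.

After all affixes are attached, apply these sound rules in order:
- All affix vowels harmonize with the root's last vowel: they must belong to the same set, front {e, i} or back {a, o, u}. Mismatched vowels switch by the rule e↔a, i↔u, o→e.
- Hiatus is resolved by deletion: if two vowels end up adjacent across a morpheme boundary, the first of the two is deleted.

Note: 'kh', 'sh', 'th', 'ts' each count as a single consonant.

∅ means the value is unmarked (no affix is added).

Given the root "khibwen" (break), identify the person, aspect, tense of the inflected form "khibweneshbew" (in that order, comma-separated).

Segment: khibwen-esh-baw.
person: -esh → 3rd person.
aspect: -baw → habitual.
tense: ∅ → present.

3rd person, habitual, present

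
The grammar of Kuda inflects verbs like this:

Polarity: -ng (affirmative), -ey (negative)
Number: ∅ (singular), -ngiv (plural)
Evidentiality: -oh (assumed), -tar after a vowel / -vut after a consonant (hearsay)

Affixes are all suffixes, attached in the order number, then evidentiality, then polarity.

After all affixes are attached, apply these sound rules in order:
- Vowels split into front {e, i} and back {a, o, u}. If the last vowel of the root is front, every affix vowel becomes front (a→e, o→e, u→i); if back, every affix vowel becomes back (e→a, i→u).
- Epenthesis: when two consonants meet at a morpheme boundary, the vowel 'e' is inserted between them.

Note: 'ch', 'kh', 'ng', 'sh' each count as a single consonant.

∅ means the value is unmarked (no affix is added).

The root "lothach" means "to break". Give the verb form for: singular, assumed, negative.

lothachohay

number = singular: zero marking, form stays lothach.
Attach evidentiality assumed -oh → lothachoh.
Attach polarity negative -ey → lothachohey.
Apply vowel harmony: lothachohey → lothachohay.
Epenthesis: no change.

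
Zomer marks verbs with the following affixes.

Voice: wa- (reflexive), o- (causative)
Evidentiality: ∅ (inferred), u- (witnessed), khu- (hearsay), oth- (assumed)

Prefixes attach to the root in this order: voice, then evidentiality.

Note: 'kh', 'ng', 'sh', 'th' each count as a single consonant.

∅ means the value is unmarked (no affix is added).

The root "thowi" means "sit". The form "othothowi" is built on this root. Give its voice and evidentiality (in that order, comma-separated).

causative, assumed

Segment: oth-o-thowi.
voice: o- → causative.
evidentiality: oth- → assumed.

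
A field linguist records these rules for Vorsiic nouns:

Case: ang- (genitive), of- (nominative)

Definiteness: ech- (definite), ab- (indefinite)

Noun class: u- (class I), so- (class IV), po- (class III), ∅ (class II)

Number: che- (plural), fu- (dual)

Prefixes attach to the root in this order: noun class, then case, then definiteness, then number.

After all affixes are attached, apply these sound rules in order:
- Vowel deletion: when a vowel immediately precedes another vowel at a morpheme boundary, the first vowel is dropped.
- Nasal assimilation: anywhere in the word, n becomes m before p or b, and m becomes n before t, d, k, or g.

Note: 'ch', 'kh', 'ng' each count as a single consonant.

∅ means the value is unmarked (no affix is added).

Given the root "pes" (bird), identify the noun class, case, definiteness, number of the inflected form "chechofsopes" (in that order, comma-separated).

Segment: che-ech-of-so-pes.
noun class: so- → class IV.
case: of- → nominative.
definiteness: ech- → definite.
number: che- → plural.

class IV, nominative, definite, plural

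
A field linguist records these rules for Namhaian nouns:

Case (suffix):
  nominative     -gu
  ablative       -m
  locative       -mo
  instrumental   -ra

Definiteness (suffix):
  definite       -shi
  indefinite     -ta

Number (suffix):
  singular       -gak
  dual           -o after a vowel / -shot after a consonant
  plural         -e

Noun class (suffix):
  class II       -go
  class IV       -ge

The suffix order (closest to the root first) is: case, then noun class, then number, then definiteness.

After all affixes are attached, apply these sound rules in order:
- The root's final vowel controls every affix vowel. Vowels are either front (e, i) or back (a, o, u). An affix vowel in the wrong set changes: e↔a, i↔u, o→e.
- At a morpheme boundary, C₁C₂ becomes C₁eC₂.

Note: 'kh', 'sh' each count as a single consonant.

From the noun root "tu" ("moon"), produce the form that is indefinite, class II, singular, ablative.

Attach case ablative -m → tum.
Attach noun class class II -go → tumgo.
Attach number singular -gak → tumgogak.
Attach definiteness indefinite -ta → tumgogakta.
Vowel harmony: no change.
Apply epenthesis: tumgogakta → tumegogaketa.

tumegogaketa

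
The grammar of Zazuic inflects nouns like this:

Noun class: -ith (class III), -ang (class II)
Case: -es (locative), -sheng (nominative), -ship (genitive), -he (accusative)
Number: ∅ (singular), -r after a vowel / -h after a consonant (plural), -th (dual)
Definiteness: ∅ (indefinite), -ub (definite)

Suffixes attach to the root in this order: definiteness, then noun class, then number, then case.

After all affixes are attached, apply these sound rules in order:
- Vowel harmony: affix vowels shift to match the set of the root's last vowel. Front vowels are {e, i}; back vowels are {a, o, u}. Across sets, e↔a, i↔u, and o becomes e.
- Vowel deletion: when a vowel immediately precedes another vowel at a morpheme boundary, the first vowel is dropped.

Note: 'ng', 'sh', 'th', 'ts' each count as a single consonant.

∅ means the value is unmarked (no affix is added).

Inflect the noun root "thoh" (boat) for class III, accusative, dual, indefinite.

thohuththha

definiteness = indefinite: zero marking, form stays thoh.
Attach noun class class III -ith → thohith.
Attach number dual -th → thohithth.
Attach case accusative -he → thohiththhe.
Apply vowel harmony: thohiththhe → thohuththha.
Vowel deletion: no change.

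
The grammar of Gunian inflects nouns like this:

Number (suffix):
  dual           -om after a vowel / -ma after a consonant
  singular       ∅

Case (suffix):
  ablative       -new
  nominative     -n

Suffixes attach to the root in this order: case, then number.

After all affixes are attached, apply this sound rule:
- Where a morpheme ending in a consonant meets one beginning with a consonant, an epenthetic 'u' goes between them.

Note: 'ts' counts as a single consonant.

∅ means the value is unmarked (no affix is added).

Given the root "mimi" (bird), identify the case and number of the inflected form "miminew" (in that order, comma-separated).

ablative, singular

Segment: mimi-new.
case: -new → ablative.
number: ∅ → singular.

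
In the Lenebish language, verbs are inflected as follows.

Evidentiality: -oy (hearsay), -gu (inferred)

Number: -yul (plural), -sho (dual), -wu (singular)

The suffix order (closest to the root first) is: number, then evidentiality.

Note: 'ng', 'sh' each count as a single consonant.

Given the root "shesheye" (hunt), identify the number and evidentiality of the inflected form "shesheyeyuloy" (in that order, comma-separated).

plural, hearsay

Segment: shesheye-yul-oy.
number: -yul → plural.
evidentiality: -oy → hearsay.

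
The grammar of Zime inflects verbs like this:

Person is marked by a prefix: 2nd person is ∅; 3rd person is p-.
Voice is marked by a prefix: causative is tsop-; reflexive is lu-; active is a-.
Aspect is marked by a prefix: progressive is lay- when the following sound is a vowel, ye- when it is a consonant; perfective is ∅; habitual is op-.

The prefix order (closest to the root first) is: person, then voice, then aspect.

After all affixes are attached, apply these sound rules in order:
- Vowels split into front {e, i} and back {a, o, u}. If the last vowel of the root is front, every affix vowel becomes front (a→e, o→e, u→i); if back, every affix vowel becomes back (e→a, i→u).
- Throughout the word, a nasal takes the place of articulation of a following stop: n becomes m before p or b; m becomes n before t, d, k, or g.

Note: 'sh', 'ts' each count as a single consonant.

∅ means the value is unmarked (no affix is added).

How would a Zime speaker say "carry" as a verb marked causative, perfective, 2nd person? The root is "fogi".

tsepfogi

person = 2nd person: zero marking, form stays fogi.
Attach voice causative tsop- → tsopfogi.
aspect = perfective: zero marking, form stays tsopfogi.
Apply vowel harmony: tsopfogi → tsepfogi.
Nasal assimilation: no change.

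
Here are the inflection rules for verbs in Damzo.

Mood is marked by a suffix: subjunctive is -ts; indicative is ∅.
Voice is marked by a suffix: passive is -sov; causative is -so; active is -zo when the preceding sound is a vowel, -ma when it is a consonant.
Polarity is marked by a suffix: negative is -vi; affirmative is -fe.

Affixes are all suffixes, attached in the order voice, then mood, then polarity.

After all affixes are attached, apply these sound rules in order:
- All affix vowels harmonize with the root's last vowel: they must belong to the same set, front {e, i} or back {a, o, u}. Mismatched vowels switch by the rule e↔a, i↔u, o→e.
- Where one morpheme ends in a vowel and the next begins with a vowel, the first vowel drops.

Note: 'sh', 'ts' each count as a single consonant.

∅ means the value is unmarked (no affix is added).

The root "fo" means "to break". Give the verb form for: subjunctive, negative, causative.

Attach voice causative -so → foso.
Attach mood subjunctive -ts → fosots.
Attach polarity negative -vi → fosotsvi.
Apply vowel harmony: fosotsvi → fosotsvu.
Vowel deletion: no change.

fosotsvu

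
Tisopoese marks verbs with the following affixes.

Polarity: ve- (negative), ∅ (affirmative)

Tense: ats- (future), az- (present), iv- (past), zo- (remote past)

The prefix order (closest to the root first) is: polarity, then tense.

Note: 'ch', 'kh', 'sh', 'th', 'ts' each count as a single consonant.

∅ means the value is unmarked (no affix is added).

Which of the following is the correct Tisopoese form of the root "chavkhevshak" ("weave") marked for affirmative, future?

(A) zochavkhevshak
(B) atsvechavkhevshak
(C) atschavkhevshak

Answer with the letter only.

polarity = affirmative: zero marking, form stays chavkhevshak.
Attach tense future ats- → atschavkhevshak.
So the correct form is atschavkhevshak, option (C).
(A) zochavkhevshak is wrong: it uses remote past instead of future for tense.
(B) atsvechavkhevshak is wrong: it uses negative instead of affirmative for polarity.

C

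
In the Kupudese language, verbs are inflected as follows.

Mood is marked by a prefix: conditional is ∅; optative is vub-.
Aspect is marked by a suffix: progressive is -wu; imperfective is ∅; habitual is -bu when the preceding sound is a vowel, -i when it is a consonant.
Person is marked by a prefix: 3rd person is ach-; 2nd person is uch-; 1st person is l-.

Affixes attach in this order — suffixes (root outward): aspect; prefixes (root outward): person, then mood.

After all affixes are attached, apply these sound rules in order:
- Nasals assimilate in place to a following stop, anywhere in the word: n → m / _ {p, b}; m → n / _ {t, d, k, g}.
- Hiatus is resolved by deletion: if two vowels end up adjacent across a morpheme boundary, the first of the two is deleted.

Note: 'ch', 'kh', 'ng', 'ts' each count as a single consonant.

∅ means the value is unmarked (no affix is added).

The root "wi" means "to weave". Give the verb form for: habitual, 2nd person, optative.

Attach person 2nd person uch- → uchwi.
Attach mood optative vub- → vubuchwi.
Attach aspect habitual -bu (after vowel 'i') → vubuchwibu.
Nasal assimilation: no change.
Vowel deletion: no change.

vubuchwibu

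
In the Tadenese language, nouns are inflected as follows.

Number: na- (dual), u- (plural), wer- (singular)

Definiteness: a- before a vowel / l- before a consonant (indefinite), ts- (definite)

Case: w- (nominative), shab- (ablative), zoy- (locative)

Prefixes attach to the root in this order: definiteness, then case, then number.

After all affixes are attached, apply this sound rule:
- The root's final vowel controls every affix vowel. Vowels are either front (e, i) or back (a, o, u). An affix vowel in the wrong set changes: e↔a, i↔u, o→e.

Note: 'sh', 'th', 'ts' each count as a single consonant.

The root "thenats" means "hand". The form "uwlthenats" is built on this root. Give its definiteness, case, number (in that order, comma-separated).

indefinite, nominative, plural

Segment: u-w-l-thenats.
definiteness: a/l- → indefinite.
case: w- → nominative.
number: u- → plural.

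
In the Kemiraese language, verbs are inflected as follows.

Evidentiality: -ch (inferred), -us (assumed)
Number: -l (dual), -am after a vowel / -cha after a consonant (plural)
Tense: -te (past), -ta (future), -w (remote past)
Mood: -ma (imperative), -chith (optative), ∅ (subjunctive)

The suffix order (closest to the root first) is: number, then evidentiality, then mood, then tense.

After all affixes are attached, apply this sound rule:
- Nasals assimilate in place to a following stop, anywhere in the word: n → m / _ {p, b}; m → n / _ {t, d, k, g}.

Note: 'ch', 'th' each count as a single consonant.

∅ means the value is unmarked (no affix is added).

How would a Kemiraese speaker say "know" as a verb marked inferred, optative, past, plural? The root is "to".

toamchchithte

Attach number plural -am (after vowel 'o') → toam.
Attach evidentiality inferred -ch → toamch.
Attach mood optative -chith → toamchchith.
Attach tense past -te → toamchchithte.
Nasal assimilation: no change.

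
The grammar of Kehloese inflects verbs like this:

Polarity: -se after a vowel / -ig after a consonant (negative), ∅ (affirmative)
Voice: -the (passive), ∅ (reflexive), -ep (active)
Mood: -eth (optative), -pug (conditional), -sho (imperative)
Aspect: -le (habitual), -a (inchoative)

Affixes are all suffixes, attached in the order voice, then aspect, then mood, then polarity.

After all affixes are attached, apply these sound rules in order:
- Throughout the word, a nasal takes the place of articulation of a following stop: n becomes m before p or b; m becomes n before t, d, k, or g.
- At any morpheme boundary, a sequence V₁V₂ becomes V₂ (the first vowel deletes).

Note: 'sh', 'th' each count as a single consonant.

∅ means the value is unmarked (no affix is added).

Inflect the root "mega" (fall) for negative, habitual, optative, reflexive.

megalethig

voice = reflexive: zero marking, form stays mega.
Attach aspect habitual -le → megale.
Attach mood optative -eth → megaleeth.
Attach polarity negative -ig (after consonant 'th') → megaleethig.
Nasal assimilation: no change.
Apply vowel deletion: megaleethig → megalethig.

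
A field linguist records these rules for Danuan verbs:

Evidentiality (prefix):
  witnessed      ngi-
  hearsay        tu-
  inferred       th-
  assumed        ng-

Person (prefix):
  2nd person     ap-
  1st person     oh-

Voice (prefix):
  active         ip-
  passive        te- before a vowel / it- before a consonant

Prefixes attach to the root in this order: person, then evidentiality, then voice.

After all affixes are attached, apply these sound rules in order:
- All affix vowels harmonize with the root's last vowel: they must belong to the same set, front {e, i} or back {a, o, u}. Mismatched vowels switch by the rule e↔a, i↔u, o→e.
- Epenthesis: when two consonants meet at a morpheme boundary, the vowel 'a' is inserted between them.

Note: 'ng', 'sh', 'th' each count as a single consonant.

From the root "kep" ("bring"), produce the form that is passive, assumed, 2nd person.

itangepakep

Attach person 2nd person ap- → apkep.
Attach evidentiality assumed ng- → ngapkep.
Attach voice passive it- (before consonant 'ng') → itngapkep.
Apply vowel harmony: itngapkep → itngepkep.
Apply epenthesis: itngepkep → itangepakep.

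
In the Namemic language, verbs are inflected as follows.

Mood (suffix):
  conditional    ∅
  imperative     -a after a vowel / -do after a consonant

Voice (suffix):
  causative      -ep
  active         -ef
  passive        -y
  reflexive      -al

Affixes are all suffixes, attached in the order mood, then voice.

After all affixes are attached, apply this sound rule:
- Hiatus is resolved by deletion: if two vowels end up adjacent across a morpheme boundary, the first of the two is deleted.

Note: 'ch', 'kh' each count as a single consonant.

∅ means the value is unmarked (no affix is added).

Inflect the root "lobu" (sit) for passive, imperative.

Attach mood imperative -a (after vowel 'u') → lobua.
Attach voice passive -y → lobuay.
Apply vowel deletion: lobuay → lobay.

lobay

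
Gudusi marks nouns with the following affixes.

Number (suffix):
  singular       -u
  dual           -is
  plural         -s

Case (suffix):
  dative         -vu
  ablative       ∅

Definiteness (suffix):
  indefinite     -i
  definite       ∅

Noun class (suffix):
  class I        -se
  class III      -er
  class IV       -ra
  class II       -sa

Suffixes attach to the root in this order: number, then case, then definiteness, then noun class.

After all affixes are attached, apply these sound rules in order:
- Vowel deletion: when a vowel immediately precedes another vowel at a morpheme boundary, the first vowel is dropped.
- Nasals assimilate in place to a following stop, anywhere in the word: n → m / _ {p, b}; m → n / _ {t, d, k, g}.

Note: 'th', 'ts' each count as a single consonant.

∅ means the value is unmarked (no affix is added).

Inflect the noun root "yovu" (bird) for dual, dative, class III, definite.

Attach number dual -is → yovuis.
Attach case dative -vu → yovuisvu.
definiteness = definite: zero marking, form stays yovuisvu.
Attach noun class class III -er → yovuisvuer.
Apply vowel deletion: yovuisvuer → yovisver.
Nasal assimilation: no change.

yovisver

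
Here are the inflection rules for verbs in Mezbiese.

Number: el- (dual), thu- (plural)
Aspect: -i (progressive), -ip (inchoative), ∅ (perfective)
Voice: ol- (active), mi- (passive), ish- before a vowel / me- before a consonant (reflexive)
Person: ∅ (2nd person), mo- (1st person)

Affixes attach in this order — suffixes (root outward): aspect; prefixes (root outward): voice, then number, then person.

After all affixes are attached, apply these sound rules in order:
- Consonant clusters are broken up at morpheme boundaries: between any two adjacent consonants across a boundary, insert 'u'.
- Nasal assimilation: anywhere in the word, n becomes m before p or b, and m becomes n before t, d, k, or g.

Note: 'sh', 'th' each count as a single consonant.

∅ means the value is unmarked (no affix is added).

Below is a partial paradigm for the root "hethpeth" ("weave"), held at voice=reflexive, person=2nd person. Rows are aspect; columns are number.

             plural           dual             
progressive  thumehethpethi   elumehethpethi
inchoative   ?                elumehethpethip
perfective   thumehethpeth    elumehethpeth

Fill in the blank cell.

thumehethpethip

Attach aspect inchoative -ip → hethpethip.
Attach voice reflexive me- (before consonant 'h') → mehethpethip.
Attach number plural thu- → thumehethpethip.
person = 2nd person: zero marking, form stays thumehethpethip.
Epenthesis: no change.
Nasal assimilation: no change.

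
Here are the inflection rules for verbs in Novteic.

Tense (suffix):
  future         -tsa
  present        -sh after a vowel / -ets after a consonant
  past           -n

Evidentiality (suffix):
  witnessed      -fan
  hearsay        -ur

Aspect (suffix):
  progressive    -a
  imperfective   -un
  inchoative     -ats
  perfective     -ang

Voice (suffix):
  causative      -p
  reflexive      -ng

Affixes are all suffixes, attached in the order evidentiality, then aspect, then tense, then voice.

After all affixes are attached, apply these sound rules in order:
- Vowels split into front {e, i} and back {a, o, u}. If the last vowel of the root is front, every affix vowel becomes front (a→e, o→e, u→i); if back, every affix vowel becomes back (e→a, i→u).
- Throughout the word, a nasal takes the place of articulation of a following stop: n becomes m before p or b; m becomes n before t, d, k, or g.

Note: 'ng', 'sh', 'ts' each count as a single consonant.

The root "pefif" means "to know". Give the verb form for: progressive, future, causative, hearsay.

Attach evidentiality hearsay -ur → pefifur.
Attach aspect progressive -a → pefifura.
Attach tense future -tsa → pefifuratsa.
Attach voice causative -p → pefifuratsap.
Apply vowel harmony: pefifuratsap → pefifiretsep.
Nasal assimilation: no change.

pefifiretsep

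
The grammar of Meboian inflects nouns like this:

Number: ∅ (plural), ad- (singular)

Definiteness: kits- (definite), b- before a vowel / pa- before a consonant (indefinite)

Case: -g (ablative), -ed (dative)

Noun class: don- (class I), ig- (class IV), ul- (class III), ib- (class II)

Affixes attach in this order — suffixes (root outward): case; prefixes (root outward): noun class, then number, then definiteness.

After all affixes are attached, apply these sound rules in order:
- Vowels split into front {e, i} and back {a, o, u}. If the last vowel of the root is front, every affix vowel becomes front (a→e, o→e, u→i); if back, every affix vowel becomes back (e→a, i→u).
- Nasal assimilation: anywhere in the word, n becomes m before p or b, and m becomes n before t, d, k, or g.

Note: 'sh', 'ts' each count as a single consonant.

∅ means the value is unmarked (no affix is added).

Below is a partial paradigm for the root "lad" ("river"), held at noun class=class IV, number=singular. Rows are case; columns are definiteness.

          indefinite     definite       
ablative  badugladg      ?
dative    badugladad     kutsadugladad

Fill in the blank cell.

kutsadugladg

Attach noun class class IV ig- → iglad.
Attach number singular ad- → adiglad.
Attach case ablative -g → adigladg.
Attach definiteness definite kits- → kitsadigladg.
Apply vowel harmony: kitsadigladg → kutsadugladg.
Nasal assimilation: no change.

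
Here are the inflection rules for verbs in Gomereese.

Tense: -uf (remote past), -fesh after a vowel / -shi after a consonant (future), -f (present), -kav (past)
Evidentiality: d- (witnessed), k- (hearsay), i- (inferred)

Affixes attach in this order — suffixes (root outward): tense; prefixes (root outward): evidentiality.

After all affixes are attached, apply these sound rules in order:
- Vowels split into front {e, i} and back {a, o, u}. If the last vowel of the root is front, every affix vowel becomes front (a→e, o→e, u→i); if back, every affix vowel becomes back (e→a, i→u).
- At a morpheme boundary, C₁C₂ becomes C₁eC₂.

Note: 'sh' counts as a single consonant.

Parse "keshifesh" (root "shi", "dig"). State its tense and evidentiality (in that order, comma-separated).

future, hearsay

Segment: k-shi-fesh.
tense: -fesh/shi → future.
evidentiality: k- → hearsay.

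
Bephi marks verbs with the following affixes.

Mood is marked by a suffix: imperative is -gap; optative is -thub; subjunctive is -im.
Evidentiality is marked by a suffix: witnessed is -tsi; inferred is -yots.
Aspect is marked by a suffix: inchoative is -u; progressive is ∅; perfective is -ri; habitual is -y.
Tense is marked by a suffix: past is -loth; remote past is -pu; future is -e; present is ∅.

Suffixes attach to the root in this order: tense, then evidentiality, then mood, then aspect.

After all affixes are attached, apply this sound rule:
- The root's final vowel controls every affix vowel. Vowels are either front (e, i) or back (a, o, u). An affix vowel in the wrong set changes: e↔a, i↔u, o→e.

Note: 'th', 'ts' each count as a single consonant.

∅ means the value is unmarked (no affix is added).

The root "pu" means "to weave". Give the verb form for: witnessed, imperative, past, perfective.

Attach tense past -loth → puloth.
Attach evidentiality witnessed -tsi → pulothtsi.
Attach mood imperative -gap → pulothtsigap.
Attach aspect perfective -ri → pulothtsigapri.
Apply vowel harmony: pulothtsigapri → pulothtsugapru.

pulothtsugapru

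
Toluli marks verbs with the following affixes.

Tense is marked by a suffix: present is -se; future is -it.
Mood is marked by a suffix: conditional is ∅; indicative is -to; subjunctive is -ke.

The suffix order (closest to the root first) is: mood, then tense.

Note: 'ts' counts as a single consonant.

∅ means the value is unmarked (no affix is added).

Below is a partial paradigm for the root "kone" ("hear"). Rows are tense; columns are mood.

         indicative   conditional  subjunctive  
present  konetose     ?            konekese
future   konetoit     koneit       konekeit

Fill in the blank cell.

mood = conditional: zero marking, form stays kone.
Attach tense present -se → konese.

konese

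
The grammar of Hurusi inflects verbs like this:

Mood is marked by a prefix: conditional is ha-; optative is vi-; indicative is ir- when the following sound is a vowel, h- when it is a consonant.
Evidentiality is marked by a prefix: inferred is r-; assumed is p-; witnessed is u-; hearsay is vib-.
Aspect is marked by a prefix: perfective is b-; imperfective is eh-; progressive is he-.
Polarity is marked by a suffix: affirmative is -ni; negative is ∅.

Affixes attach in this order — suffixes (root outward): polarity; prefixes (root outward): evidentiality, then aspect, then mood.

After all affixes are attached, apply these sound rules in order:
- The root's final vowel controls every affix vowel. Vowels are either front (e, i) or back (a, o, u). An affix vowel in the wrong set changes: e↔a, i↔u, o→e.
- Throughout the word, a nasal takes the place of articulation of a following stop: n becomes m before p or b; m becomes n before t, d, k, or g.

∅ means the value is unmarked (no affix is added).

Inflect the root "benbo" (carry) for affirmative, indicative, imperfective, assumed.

Attach evidentiality assumed p- → pbenbo.
Attach aspect imperfective eh- → ehpbenbo.
Attach polarity affirmative -ni → ehpbenboni.
Attach mood indicative ir- (before vowel 'e') → irehpbenboni.
Apply vowel harmony: irehpbenboni → urahpbenbonu.
Apply nasal assimilation: urahpbenbonu → urahpbembonu.

urahpbembonu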